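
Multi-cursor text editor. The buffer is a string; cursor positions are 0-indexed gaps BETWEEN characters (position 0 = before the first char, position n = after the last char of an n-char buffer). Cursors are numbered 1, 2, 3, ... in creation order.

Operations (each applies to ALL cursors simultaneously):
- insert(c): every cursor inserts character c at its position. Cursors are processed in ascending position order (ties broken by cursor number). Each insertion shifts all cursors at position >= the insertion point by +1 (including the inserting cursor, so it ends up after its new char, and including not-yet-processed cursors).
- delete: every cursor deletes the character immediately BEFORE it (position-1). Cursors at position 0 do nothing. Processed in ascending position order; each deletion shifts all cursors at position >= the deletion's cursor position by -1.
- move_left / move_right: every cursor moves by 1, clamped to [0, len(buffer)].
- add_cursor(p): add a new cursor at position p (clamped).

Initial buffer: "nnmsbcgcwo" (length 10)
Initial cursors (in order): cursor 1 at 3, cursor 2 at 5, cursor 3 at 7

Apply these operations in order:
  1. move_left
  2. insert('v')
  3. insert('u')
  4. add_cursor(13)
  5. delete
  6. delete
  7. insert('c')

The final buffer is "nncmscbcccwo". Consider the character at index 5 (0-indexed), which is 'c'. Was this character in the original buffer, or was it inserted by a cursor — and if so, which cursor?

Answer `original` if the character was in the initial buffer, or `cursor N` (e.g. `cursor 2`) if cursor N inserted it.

Answer: cursor 2

Derivation:
After op 1 (move_left): buffer="nnmsbcgcwo" (len 10), cursors c1@2 c2@4 c3@6, authorship ..........
After op 2 (insert('v')): buffer="nnvmsvbcvgcwo" (len 13), cursors c1@3 c2@6 c3@9, authorship ..1..2..3....
After op 3 (insert('u')): buffer="nnvumsvubcvugcwo" (len 16), cursors c1@4 c2@8 c3@12, authorship ..11..22..33....
After op 4 (add_cursor(13)): buffer="nnvumsvubcvugcwo" (len 16), cursors c1@4 c2@8 c3@12 c4@13, authorship ..11..22..33....
After op 5 (delete): buffer="nnvmsvbcvcwo" (len 12), cursors c1@3 c2@6 c3@9 c4@9, authorship ..1..2..3...
After op 6 (delete): buffer="nnmsbcwo" (len 8), cursors c1@2 c2@4 c3@5 c4@5, authorship ........
After op 7 (insert('c')): buffer="nncmscbcccwo" (len 12), cursors c1@3 c2@6 c3@9 c4@9, authorship ..1..2.34...
Authorship (.=original, N=cursor N): . . 1 . . 2 . 3 4 . . .
Index 5: author = 2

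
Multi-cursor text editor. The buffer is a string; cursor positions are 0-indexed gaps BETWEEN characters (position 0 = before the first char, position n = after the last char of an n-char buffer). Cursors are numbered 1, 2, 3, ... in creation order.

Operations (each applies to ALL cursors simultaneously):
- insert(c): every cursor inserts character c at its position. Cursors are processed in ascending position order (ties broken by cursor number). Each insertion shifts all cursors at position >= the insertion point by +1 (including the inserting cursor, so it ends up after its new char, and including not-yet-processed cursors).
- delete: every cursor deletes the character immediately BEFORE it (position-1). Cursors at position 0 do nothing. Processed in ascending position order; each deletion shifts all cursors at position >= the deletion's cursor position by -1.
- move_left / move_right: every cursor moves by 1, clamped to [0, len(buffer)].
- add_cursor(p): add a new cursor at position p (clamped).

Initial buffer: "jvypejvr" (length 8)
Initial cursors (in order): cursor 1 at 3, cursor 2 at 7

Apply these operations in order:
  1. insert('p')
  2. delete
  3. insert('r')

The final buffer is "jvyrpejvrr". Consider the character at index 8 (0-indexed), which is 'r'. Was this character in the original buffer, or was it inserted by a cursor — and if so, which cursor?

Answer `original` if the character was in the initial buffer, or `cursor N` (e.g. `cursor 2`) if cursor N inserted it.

After op 1 (insert('p')): buffer="jvyppejvpr" (len 10), cursors c1@4 c2@9, authorship ...1....2.
After op 2 (delete): buffer="jvypejvr" (len 8), cursors c1@3 c2@7, authorship ........
After op 3 (insert('r')): buffer="jvyrpejvrr" (len 10), cursors c1@4 c2@9, authorship ...1....2.
Authorship (.=original, N=cursor N): . . . 1 . . . . 2 .
Index 8: author = 2

Answer: cursor 2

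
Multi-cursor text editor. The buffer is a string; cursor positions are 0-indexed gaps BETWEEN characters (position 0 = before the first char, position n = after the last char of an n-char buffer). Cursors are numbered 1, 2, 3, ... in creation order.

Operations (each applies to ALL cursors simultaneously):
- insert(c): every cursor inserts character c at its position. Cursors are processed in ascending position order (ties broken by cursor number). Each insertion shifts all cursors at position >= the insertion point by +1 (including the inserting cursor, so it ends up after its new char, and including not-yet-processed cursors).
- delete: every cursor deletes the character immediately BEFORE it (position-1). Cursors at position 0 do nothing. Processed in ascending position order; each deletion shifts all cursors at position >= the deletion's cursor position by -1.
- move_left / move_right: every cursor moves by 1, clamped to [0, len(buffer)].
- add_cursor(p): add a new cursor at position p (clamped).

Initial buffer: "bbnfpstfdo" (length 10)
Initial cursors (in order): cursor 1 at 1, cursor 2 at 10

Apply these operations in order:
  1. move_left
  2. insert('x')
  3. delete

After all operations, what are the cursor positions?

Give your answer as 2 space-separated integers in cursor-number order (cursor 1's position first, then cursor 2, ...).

Answer: 0 9

Derivation:
After op 1 (move_left): buffer="bbnfpstfdo" (len 10), cursors c1@0 c2@9, authorship ..........
After op 2 (insert('x')): buffer="xbbnfpstfdxo" (len 12), cursors c1@1 c2@11, authorship 1.........2.
After op 3 (delete): buffer="bbnfpstfdo" (len 10), cursors c1@0 c2@9, authorship ..........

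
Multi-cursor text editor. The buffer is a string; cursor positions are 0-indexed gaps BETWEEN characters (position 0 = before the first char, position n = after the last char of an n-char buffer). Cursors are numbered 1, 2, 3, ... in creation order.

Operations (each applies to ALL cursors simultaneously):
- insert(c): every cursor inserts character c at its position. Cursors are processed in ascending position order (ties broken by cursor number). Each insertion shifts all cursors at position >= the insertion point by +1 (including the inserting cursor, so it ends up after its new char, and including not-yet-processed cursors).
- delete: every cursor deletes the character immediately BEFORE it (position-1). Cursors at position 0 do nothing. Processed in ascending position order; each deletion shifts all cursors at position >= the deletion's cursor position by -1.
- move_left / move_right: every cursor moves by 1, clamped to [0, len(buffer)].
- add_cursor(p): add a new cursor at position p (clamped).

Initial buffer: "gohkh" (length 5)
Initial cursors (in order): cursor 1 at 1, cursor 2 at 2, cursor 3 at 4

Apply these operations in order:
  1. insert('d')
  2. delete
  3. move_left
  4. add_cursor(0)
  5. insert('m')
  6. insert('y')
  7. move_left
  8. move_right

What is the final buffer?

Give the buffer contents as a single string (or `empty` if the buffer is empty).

After op 1 (insert('d')): buffer="gdodhkdh" (len 8), cursors c1@2 c2@4 c3@7, authorship .1.2..3.
After op 2 (delete): buffer="gohkh" (len 5), cursors c1@1 c2@2 c3@4, authorship .....
After op 3 (move_left): buffer="gohkh" (len 5), cursors c1@0 c2@1 c3@3, authorship .....
After op 4 (add_cursor(0)): buffer="gohkh" (len 5), cursors c1@0 c4@0 c2@1 c3@3, authorship .....
After op 5 (insert('m')): buffer="mmgmohmkh" (len 9), cursors c1@2 c4@2 c2@4 c3@7, authorship 14.2..3..
After op 6 (insert('y')): buffer="mmyygmyohmykh" (len 13), cursors c1@4 c4@4 c2@7 c3@11, authorship 1414.22..33..
After op 7 (move_left): buffer="mmyygmyohmykh" (len 13), cursors c1@3 c4@3 c2@6 c3@10, authorship 1414.22..33..
After op 8 (move_right): buffer="mmyygmyohmykh" (len 13), cursors c1@4 c4@4 c2@7 c3@11, authorship 1414.22..33..

Answer: mmyygmyohmykh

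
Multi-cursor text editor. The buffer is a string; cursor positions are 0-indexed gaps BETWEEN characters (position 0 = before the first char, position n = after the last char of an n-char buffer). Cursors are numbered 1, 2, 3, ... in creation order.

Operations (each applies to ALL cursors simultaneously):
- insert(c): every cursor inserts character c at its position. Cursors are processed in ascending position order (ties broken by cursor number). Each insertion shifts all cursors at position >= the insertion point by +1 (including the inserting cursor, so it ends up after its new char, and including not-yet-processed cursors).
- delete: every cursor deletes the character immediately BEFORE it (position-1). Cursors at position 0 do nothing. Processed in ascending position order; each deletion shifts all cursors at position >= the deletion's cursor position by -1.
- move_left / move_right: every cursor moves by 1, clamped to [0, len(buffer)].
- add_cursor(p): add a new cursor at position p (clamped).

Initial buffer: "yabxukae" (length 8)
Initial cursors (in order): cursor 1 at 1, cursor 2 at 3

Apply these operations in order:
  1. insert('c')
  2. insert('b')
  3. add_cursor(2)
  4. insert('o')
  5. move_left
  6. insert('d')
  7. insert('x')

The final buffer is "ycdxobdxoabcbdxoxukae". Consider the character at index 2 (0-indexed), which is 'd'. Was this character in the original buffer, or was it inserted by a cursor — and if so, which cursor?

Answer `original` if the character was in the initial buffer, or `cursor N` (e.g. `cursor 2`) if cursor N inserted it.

After op 1 (insert('c')): buffer="ycabcxukae" (len 10), cursors c1@2 c2@5, authorship .1..2.....
After op 2 (insert('b')): buffer="ycbabcbxukae" (len 12), cursors c1@3 c2@7, authorship .11..22.....
After op 3 (add_cursor(2)): buffer="ycbabcbxukae" (len 12), cursors c3@2 c1@3 c2@7, authorship .11..22.....
After op 4 (insert('o')): buffer="ycoboabcboxukae" (len 15), cursors c3@3 c1@5 c2@10, authorship .1311..222.....
After op 5 (move_left): buffer="ycoboabcboxukae" (len 15), cursors c3@2 c1@4 c2@9, authorship .1311..222.....
After op 6 (insert('d')): buffer="ycdobdoabcbdoxukae" (len 18), cursors c3@3 c1@6 c2@12, authorship .133111..2222.....
After op 7 (insert('x')): buffer="ycdxobdxoabcbdxoxukae" (len 21), cursors c3@4 c1@8 c2@15, authorship .13331111..22222.....
Authorship (.=original, N=cursor N): . 1 3 3 3 1 1 1 1 . . 2 2 2 2 2 . . . . .
Index 2: author = 3

Answer: cursor 3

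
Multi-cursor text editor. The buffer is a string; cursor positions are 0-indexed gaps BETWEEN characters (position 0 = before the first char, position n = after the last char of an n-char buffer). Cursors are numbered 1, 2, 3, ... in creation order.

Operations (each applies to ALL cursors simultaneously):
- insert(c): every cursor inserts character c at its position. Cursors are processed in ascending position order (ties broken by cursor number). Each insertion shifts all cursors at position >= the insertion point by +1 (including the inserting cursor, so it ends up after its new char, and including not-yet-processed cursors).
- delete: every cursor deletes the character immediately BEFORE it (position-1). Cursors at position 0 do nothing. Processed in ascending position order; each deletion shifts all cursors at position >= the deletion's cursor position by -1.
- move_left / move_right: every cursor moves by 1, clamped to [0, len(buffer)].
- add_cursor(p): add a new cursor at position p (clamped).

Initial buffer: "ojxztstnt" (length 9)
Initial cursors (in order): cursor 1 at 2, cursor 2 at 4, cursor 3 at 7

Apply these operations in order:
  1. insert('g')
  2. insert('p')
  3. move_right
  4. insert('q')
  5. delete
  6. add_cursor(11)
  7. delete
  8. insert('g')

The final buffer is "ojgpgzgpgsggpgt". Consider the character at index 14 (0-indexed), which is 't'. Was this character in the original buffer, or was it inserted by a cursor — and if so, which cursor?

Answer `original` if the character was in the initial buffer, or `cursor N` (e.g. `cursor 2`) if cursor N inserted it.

Answer: original

Derivation:
After op 1 (insert('g')): buffer="ojgxzgtstgnt" (len 12), cursors c1@3 c2@6 c3@10, authorship ..1..2...3..
After op 2 (insert('p')): buffer="ojgpxzgptstgpnt" (len 15), cursors c1@4 c2@8 c3@13, authorship ..11..22...33..
After op 3 (move_right): buffer="ojgpxzgptstgpnt" (len 15), cursors c1@5 c2@9 c3@14, authorship ..11..22...33..
After op 4 (insert('q')): buffer="ojgpxqzgptqstgpnqt" (len 18), cursors c1@6 c2@11 c3@17, authorship ..11.1.22.2..33.3.
After op 5 (delete): buffer="ojgpxzgptstgpnt" (len 15), cursors c1@5 c2@9 c3@14, authorship ..11..22...33..
After op 6 (add_cursor(11)): buffer="ojgpxzgptstgpnt" (len 15), cursors c1@5 c2@9 c4@11 c3@14, authorship ..11..22...33..
After op 7 (delete): buffer="ojgpzgpsgpt" (len 11), cursors c1@4 c2@7 c4@8 c3@10, authorship ..11.22.33.
After op 8 (insert('g')): buffer="ojgpgzgpgsggpgt" (len 15), cursors c1@5 c2@9 c4@11 c3@14, authorship ..111.222.4333.
Authorship (.=original, N=cursor N): . . 1 1 1 . 2 2 2 . 4 3 3 3 .
Index 14: author = original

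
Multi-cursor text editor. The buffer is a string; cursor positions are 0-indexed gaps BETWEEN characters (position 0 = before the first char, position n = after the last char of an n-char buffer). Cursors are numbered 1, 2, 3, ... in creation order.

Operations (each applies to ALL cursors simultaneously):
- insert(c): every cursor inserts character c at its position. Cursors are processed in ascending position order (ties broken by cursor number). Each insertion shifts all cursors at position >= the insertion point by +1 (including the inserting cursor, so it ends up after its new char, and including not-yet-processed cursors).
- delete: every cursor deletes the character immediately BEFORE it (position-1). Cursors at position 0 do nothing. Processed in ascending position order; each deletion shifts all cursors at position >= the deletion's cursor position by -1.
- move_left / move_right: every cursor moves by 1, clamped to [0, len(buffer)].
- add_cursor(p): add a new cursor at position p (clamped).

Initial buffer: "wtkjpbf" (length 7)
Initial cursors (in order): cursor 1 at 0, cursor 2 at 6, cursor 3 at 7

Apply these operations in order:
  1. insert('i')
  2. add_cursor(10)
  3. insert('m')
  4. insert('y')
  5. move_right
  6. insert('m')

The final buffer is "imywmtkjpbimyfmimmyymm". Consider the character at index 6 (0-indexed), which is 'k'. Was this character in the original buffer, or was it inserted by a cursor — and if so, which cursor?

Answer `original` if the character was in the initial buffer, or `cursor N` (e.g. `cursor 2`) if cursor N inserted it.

After op 1 (insert('i')): buffer="iwtkjpbifi" (len 10), cursors c1@1 c2@8 c3@10, authorship 1......2.3
After op 2 (add_cursor(10)): buffer="iwtkjpbifi" (len 10), cursors c1@1 c2@8 c3@10 c4@10, authorship 1......2.3
After op 3 (insert('m')): buffer="imwtkjpbimfimm" (len 14), cursors c1@2 c2@10 c3@14 c4@14, authorship 11......22.334
After op 4 (insert('y')): buffer="imywtkjpbimyfimmyy" (len 18), cursors c1@3 c2@12 c3@18 c4@18, authorship 111......222.33434
After op 5 (move_right): buffer="imywtkjpbimyfimmyy" (len 18), cursors c1@4 c2@13 c3@18 c4@18, authorship 111......222.33434
After op 6 (insert('m')): buffer="imywmtkjpbimyfmimmyymm" (len 22), cursors c1@5 c2@15 c3@22 c4@22, authorship 111.1.....222.23343434
Authorship (.=original, N=cursor N): 1 1 1 . 1 . . . . . 2 2 2 . 2 3 3 4 3 4 3 4
Index 6: author = original

Answer: original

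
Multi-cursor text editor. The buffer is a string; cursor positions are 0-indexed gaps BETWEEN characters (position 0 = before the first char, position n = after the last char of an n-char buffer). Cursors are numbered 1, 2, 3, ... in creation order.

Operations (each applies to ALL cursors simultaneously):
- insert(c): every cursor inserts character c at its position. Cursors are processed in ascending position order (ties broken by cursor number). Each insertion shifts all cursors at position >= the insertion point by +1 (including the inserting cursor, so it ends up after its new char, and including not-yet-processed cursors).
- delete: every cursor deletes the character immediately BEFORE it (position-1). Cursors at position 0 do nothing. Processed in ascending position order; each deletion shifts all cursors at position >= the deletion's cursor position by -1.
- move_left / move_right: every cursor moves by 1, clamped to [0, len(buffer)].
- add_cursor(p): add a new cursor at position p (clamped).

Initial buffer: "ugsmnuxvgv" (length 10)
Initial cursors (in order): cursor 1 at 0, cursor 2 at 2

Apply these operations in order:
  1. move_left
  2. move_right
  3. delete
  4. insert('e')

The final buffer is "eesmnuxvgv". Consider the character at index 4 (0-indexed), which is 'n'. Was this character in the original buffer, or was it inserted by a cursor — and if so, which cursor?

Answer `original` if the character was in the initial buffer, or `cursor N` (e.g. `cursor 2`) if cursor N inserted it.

Answer: original

Derivation:
After op 1 (move_left): buffer="ugsmnuxvgv" (len 10), cursors c1@0 c2@1, authorship ..........
After op 2 (move_right): buffer="ugsmnuxvgv" (len 10), cursors c1@1 c2@2, authorship ..........
After op 3 (delete): buffer="smnuxvgv" (len 8), cursors c1@0 c2@0, authorship ........
After op 4 (insert('e')): buffer="eesmnuxvgv" (len 10), cursors c1@2 c2@2, authorship 12........
Authorship (.=original, N=cursor N): 1 2 . . . . . . . .
Index 4: author = original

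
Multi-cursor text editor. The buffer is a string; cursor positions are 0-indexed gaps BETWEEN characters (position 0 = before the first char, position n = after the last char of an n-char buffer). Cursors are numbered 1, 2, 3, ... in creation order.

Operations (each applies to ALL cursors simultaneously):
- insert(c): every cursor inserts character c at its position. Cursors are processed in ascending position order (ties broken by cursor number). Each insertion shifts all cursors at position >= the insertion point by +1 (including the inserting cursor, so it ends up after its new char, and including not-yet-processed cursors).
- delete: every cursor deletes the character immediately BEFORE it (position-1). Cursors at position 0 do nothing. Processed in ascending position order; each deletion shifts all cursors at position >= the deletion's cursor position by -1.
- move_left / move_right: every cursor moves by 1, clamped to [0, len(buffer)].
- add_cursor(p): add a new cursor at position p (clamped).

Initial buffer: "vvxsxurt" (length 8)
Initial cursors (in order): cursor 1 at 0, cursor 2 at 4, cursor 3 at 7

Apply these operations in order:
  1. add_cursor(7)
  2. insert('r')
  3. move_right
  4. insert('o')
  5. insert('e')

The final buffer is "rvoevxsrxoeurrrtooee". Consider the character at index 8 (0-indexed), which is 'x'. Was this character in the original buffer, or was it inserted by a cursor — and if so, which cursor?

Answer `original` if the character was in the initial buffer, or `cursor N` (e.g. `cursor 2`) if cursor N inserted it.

Answer: original

Derivation:
After op 1 (add_cursor(7)): buffer="vvxsxurt" (len 8), cursors c1@0 c2@4 c3@7 c4@7, authorship ........
After op 2 (insert('r')): buffer="rvvxsrxurrrt" (len 12), cursors c1@1 c2@6 c3@11 c4@11, authorship 1....2...34.
After op 3 (move_right): buffer="rvvxsrxurrrt" (len 12), cursors c1@2 c2@7 c3@12 c4@12, authorship 1....2...34.
After op 4 (insert('o')): buffer="rvovxsrxourrrtoo" (len 16), cursors c1@3 c2@9 c3@16 c4@16, authorship 1.1...2.2..34.34
After op 5 (insert('e')): buffer="rvoevxsrxoeurrrtooee" (len 20), cursors c1@4 c2@11 c3@20 c4@20, authorship 1.11...2.22..34.3434
Authorship (.=original, N=cursor N): 1 . 1 1 . . . 2 . 2 2 . . 3 4 . 3 4 3 4
Index 8: author = original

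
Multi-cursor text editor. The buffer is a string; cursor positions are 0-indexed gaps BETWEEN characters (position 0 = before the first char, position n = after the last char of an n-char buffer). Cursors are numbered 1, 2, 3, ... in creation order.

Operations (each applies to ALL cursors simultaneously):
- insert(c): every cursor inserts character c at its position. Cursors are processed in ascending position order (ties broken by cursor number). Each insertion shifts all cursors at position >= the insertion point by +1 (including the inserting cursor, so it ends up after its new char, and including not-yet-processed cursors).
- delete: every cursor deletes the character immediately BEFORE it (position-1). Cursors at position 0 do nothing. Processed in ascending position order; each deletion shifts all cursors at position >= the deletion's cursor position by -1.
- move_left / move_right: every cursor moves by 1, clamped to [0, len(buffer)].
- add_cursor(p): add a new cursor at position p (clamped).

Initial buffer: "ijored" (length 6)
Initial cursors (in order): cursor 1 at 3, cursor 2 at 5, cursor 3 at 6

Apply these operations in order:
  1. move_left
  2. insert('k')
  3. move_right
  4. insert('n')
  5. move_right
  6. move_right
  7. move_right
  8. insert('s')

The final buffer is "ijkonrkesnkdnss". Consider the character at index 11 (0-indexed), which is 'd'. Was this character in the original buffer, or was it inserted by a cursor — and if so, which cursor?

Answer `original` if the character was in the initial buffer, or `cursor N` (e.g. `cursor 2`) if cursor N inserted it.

Answer: original

Derivation:
After op 1 (move_left): buffer="ijored" (len 6), cursors c1@2 c2@4 c3@5, authorship ......
After op 2 (insert('k')): buffer="ijkorkekd" (len 9), cursors c1@3 c2@6 c3@8, authorship ..1..2.3.
After op 3 (move_right): buffer="ijkorkekd" (len 9), cursors c1@4 c2@7 c3@9, authorship ..1..2.3.
After op 4 (insert('n')): buffer="ijkonrkenkdn" (len 12), cursors c1@5 c2@9 c3@12, authorship ..1.1.2.23.3
After op 5 (move_right): buffer="ijkonrkenkdn" (len 12), cursors c1@6 c2@10 c3@12, authorship ..1.1.2.23.3
After op 6 (move_right): buffer="ijkonrkenkdn" (len 12), cursors c1@7 c2@11 c3@12, authorship ..1.1.2.23.3
After op 7 (move_right): buffer="ijkonrkenkdn" (len 12), cursors c1@8 c2@12 c3@12, authorship ..1.1.2.23.3
After op 8 (insert('s')): buffer="ijkonrkesnkdnss" (len 15), cursors c1@9 c2@15 c3@15, authorship ..1.1.2.123.323
Authorship (.=original, N=cursor N): . . 1 . 1 . 2 . 1 2 3 . 3 2 3
Index 11: author = original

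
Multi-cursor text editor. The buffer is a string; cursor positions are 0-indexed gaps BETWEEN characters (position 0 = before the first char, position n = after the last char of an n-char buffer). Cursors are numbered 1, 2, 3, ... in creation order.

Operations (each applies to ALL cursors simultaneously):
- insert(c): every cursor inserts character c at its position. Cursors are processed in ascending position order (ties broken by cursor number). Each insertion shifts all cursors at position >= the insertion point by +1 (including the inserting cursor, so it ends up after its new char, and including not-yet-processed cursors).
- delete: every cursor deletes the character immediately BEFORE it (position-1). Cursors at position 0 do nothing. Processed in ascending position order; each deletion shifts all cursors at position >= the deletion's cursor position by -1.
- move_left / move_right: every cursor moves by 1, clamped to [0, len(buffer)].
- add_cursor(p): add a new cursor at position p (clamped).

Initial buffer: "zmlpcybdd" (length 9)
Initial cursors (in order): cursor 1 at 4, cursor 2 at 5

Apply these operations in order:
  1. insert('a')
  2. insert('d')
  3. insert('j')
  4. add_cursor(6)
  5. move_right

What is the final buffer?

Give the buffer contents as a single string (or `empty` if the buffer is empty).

After op 1 (insert('a')): buffer="zmlpacaybdd" (len 11), cursors c1@5 c2@7, authorship ....1.2....
After op 2 (insert('d')): buffer="zmlpadcadybdd" (len 13), cursors c1@6 c2@9, authorship ....11.22....
After op 3 (insert('j')): buffer="zmlpadjcadjybdd" (len 15), cursors c1@7 c2@11, authorship ....111.222....
After op 4 (add_cursor(6)): buffer="zmlpadjcadjybdd" (len 15), cursors c3@6 c1@7 c2@11, authorship ....111.222....
After op 5 (move_right): buffer="zmlpadjcadjybdd" (len 15), cursors c3@7 c1@8 c2@12, authorship ....111.222....

Answer: zmlpadjcadjybdd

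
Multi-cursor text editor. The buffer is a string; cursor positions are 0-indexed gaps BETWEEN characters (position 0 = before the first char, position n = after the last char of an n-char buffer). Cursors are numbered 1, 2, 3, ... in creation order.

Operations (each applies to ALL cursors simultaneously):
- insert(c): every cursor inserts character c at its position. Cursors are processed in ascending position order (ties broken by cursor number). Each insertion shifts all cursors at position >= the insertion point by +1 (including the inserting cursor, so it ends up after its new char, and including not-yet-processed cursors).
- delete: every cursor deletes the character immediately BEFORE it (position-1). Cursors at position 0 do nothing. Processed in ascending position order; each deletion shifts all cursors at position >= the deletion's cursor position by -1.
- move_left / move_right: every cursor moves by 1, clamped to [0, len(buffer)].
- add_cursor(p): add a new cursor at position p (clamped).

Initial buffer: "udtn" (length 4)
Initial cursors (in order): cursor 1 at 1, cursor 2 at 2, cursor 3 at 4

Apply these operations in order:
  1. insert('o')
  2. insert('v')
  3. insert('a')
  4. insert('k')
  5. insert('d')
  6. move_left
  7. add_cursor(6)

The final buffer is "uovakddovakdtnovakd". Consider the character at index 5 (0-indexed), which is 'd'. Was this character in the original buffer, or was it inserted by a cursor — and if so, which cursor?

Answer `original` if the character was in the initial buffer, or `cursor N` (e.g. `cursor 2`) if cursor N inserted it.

After op 1 (insert('o')): buffer="uodotno" (len 7), cursors c1@2 c2@4 c3@7, authorship .1.2..3
After op 2 (insert('v')): buffer="uovdovtnov" (len 10), cursors c1@3 c2@6 c3@10, authorship .11.22..33
After op 3 (insert('a')): buffer="uovadovatnova" (len 13), cursors c1@4 c2@8 c3@13, authorship .111.222..333
After op 4 (insert('k')): buffer="uovakdovaktnovak" (len 16), cursors c1@5 c2@10 c3@16, authorship .1111.2222..3333
After op 5 (insert('d')): buffer="uovakddovakdtnovakd" (len 19), cursors c1@6 c2@12 c3@19, authorship .11111.22222..33333
After op 6 (move_left): buffer="uovakddovakdtnovakd" (len 19), cursors c1@5 c2@11 c3@18, authorship .11111.22222..33333
After op 7 (add_cursor(6)): buffer="uovakddovakdtnovakd" (len 19), cursors c1@5 c4@6 c2@11 c3@18, authorship .11111.22222..33333
Authorship (.=original, N=cursor N): . 1 1 1 1 1 . 2 2 2 2 2 . . 3 3 3 3 3
Index 5: author = 1

Answer: cursor 1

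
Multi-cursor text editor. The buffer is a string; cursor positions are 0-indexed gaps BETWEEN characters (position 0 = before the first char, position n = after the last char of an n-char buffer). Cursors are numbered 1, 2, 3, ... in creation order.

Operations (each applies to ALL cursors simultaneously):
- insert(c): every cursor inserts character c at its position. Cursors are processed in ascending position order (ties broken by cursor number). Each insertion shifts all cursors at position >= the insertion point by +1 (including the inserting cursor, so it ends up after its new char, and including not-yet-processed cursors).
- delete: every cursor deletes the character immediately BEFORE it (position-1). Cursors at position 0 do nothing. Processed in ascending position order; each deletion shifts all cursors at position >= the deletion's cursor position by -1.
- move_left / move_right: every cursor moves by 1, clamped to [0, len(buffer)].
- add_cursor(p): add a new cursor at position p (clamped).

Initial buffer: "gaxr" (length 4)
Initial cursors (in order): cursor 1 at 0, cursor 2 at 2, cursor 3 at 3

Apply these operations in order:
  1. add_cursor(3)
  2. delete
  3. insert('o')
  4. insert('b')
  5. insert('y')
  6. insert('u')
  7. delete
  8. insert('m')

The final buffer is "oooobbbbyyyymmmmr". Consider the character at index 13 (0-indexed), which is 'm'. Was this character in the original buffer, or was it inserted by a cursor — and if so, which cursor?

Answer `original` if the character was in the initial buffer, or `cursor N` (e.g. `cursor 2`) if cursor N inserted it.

Answer: cursor 2

Derivation:
After op 1 (add_cursor(3)): buffer="gaxr" (len 4), cursors c1@0 c2@2 c3@3 c4@3, authorship ....
After op 2 (delete): buffer="r" (len 1), cursors c1@0 c2@0 c3@0 c4@0, authorship .
After op 3 (insert('o')): buffer="oooor" (len 5), cursors c1@4 c2@4 c3@4 c4@4, authorship 1234.
After op 4 (insert('b')): buffer="oooobbbbr" (len 9), cursors c1@8 c2@8 c3@8 c4@8, authorship 12341234.
After op 5 (insert('y')): buffer="oooobbbbyyyyr" (len 13), cursors c1@12 c2@12 c3@12 c4@12, authorship 123412341234.
After op 6 (insert('u')): buffer="oooobbbbyyyyuuuur" (len 17), cursors c1@16 c2@16 c3@16 c4@16, authorship 1234123412341234.
After op 7 (delete): buffer="oooobbbbyyyyr" (len 13), cursors c1@12 c2@12 c3@12 c4@12, authorship 123412341234.
After op 8 (insert('m')): buffer="oooobbbbyyyymmmmr" (len 17), cursors c1@16 c2@16 c3@16 c4@16, authorship 1234123412341234.
Authorship (.=original, N=cursor N): 1 2 3 4 1 2 3 4 1 2 3 4 1 2 3 4 .
Index 13: author = 2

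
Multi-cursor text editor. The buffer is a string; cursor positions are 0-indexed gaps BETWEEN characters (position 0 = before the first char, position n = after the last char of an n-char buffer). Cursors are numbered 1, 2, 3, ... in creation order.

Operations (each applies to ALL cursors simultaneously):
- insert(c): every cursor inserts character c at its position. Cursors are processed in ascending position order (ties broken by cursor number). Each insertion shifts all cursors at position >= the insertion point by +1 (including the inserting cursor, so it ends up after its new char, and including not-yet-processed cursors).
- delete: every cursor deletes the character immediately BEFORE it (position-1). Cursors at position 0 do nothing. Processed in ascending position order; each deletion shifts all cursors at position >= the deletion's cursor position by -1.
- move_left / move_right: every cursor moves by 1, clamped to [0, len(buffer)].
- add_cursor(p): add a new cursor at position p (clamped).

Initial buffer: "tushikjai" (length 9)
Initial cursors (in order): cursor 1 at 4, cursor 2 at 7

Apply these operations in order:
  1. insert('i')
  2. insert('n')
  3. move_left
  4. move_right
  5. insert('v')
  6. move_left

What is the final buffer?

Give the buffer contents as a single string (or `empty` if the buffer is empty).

After op 1 (insert('i')): buffer="tushiikjiai" (len 11), cursors c1@5 c2@9, authorship ....1...2..
After op 2 (insert('n')): buffer="tushinikjinai" (len 13), cursors c1@6 c2@11, authorship ....11...22..
After op 3 (move_left): buffer="tushinikjinai" (len 13), cursors c1@5 c2@10, authorship ....11...22..
After op 4 (move_right): buffer="tushinikjinai" (len 13), cursors c1@6 c2@11, authorship ....11...22..
After op 5 (insert('v')): buffer="tushinvikjinvai" (len 15), cursors c1@7 c2@13, authorship ....111...222..
After op 6 (move_left): buffer="tushinvikjinvai" (len 15), cursors c1@6 c2@12, authorship ....111...222..

Answer: tushinvikjinvai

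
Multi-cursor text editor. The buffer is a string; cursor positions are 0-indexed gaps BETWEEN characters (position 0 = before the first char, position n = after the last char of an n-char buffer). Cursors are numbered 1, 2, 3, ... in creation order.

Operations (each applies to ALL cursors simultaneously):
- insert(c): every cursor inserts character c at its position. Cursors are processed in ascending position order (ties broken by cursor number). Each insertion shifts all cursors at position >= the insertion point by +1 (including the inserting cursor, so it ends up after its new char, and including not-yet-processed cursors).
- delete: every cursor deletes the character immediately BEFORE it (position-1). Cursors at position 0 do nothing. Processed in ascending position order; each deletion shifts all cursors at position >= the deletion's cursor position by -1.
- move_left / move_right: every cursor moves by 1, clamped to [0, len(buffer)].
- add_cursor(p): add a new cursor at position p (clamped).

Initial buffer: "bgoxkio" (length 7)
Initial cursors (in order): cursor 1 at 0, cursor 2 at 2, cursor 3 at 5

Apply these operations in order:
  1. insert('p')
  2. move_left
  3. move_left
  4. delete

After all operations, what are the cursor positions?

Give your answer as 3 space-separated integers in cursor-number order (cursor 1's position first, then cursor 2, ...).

After op 1 (insert('p')): buffer="pbgpoxkpio" (len 10), cursors c1@1 c2@4 c3@8, authorship 1..2...3..
After op 2 (move_left): buffer="pbgpoxkpio" (len 10), cursors c1@0 c2@3 c3@7, authorship 1..2...3..
After op 3 (move_left): buffer="pbgpoxkpio" (len 10), cursors c1@0 c2@2 c3@6, authorship 1..2...3..
After op 4 (delete): buffer="pgpokpio" (len 8), cursors c1@0 c2@1 c3@4, authorship 1.2..3..

Answer: 0 1 4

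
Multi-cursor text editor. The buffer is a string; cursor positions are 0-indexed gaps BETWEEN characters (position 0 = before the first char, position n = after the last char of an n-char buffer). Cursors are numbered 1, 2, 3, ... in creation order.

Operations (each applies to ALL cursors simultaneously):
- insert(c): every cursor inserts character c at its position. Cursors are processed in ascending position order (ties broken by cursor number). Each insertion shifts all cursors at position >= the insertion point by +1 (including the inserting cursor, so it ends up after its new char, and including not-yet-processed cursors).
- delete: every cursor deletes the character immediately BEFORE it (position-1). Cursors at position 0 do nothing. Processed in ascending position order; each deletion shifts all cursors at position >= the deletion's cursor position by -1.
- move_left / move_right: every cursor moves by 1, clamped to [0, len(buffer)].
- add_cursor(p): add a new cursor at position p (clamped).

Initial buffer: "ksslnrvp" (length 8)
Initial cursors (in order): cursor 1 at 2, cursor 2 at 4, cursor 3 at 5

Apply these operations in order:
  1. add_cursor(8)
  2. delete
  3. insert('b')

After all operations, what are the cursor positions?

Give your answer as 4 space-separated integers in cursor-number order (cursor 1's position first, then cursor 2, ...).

After op 1 (add_cursor(8)): buffer="ksslnrvp" (len 8), cursors c1@2 c2@4 c3@5 c4@8, authorship ........
After op 2 (delete): buffer="ksrv" (len 4), cursors c1@1 c2@2 c3@2 c4@4, authorship ....
After op 3 (insert('b')): buffer="kbsbbrvb" (len 8), cursors c1@2 c2@5 c3@5 c4@8, authorship .1.23..4

Answer: 2 5 5 8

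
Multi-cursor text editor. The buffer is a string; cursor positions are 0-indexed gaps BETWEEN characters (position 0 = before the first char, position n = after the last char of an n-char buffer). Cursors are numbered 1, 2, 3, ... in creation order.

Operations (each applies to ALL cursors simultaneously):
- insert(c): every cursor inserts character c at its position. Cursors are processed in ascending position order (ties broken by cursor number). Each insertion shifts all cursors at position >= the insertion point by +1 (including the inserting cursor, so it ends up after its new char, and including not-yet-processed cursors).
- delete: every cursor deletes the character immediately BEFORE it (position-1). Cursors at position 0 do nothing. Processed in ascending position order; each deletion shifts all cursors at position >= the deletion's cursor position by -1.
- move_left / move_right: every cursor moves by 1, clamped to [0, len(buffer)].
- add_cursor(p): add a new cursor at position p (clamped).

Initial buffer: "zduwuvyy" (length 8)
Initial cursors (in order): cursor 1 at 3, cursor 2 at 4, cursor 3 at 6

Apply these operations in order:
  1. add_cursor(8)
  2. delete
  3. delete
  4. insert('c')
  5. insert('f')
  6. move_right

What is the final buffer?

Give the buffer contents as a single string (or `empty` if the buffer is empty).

After op 1 (add_cursor(8)): buffer="zduwuvyy" (len 8), cursors c1@3 c2@4 c3@6 c4@8, authorship ........
After op 2 (delete): buffer="zduy" (len 4), cursors c1@2 c2@2 c3@3 c4@4, authorship ....
After op 3 (delete): buffer="" (len 0), cursors c1@0 c2@0 c3@0 c4@0, authorship 
After op 4 (insert('c')): buffer="cccc" (len 4), cursors c1@4 c2@4 c3@4 c4@4, authorship 1234
After op 5 (insert('f')): buffer="ccccffff" (len 8), cursors c1@8 c2@8 c3@8 c4@8, authorship 12341234
After op 6 (move_right): buffer="ccccffff" (len 8), cursors c1@8 c2@8 c3@8 c4@8, authorship 12341234

Answer: ccccffff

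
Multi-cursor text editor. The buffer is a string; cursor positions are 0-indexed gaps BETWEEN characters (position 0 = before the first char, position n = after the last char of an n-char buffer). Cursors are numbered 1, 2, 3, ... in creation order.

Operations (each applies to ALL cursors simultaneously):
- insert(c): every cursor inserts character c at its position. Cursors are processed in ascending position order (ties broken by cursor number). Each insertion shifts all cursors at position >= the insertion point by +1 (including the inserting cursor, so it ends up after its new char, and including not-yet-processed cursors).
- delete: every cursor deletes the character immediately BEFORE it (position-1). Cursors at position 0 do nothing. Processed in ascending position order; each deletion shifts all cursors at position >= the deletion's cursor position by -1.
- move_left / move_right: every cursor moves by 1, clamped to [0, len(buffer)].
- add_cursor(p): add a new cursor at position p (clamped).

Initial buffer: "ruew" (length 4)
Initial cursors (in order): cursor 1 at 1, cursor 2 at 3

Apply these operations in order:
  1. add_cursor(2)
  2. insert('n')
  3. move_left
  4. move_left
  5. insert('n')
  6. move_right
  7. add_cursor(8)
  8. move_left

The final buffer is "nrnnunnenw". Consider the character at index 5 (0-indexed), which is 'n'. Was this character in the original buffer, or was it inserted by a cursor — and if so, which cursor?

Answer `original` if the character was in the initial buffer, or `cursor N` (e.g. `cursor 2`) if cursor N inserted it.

After op 1 (add_cursor(2)): buffer="ruew" (len 4), cursors c1@1 c3@2 c2@3, authorship ....
After op 2 (insert('n')): buffer="rnunenw" (len 7), cursors c1@2 c3@4 c2@6, authorship .1.3.2.
After op 3 (move_left): buffer="rnunenw" (len 7), cursors c1@1 c3@3 c2@5, authorship .1.3.2.
After op 4 (move_left): buffer="rnunenw" (len 7), cursors c1@0 c3@2 c2@4, authorship .1.3.2.
After op 5 (insert('n')): buffer="nrnnunnenw" (len 10), cursors c1@1 c3@4 c2@7, authorship 1.13.32.2.
After op 6 (move_right): buffer="nrnnunnenw" (len 10), cursors c1@2 c3@5 c2@8, authorship 1.13.32.2.
After op 7 (add_cursor(8)): buffer="nrnnunnenw" (len 10), cursors c1@2 c3@5 c2@8 c4@8, authorship 1.13.32.2.
After op 8 (move_left): buffer="nrnnunnenw" (len 10), cursors c1@1 c3@4 c2@7 c4@7, authorship 1.13.32.2.
Authorship (.=original, N=cursor N): 1 . 1 3 . 3 2 . 2 .
Index 5: author = 3

Answer: cursor 3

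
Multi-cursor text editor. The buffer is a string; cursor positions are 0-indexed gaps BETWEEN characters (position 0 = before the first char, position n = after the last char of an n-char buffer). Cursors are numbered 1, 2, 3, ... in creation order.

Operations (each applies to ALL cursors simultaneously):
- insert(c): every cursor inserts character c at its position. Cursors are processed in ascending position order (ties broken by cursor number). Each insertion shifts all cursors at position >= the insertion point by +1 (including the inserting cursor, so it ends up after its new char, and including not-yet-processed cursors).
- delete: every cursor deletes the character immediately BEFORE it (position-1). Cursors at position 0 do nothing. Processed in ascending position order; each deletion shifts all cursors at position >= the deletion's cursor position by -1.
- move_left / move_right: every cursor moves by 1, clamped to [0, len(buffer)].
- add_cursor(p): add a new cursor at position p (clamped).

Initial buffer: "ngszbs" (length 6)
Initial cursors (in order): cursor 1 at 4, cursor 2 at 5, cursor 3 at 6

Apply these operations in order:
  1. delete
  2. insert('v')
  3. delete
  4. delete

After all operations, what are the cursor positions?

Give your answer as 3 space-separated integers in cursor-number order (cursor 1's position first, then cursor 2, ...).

After op 1 (delete): buffer="ngs" (len 3), cursors c1@3 c2@3 c3@3, authorship ...
After op 2 (insert('v')): buffer="ngsvvv" (len 6), cursors c1@6 c2@6 c3@6, authorship ...123
After op 3 (delete): buffer="ngs" (len 3), cursors c1@3 c2@3 c3@3, authorship ...
After op 4 (delete): buffer="" (len 0), cursors c1@0 c2@0 c3@0, authorship 

Answer: 0 0 0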